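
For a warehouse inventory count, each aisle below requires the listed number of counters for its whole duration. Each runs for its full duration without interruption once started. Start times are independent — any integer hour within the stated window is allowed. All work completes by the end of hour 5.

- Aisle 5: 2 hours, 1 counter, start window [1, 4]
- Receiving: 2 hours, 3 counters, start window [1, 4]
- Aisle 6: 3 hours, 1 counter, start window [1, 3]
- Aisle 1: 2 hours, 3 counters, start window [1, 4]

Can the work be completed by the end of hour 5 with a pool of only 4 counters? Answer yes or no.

Schedule Aisle 5@1, Receiving@1, Aisle 6@3, Aisle 1@3: h1:4  h2:4  h3:4  h4:4  h5:1 — peak 4 ≤ 4.

yes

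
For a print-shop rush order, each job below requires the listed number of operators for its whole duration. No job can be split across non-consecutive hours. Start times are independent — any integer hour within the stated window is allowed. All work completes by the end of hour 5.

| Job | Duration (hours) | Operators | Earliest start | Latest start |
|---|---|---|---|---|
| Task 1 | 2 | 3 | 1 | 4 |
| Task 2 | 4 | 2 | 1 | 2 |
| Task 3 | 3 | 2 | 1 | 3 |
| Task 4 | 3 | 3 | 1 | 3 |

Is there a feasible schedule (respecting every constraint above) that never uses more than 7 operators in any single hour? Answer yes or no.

Schedule Task 1@1, Task 2@1, Task 3@1, Task 4@3: h1:7  h2:7  h3:7  h4:5  h5:3 — peak 7 ≤ 7.

yes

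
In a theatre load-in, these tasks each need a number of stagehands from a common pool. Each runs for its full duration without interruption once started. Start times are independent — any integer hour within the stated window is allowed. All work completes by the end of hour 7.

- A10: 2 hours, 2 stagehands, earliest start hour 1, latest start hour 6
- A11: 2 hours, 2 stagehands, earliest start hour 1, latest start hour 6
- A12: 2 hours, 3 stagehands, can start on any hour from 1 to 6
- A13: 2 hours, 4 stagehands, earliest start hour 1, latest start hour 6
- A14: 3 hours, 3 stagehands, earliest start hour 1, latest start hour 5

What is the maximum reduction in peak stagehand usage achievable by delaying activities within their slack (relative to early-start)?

Early-start peak: h1:14  h2:14  h3:3  h4:0  h5:0  h6:0  h7:0 ⇒ 14.
Leveled (A10@1, A11@3, A12@1, A13@6, A14@3): h1:5  h2:5  h3:5  h4:5  h5:3  h6:4  h7:4 ⇒ 5.
Reduction 14 − 5 = 9.

9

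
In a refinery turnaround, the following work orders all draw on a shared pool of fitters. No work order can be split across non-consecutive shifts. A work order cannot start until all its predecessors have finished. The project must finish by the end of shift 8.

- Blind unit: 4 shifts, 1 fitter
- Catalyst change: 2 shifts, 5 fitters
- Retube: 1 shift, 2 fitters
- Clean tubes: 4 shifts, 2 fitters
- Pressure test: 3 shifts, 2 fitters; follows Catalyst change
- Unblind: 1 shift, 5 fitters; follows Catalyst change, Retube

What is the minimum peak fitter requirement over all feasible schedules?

5

Early-start (Blind unit@1, Catalyst change@1, Retube@1, Clean tubes@1, Pressure test@3, Unblind@3) gives peak 10: s1:10  s2:8  s3:10  s4:5  s5:2  s6:0  s7:0  s8:0.
Shift Blind unit→3, Retube→3, Clean tubes→3, Pressure test→4, Unblind→7.
Schedule Blind unit@3, Catalyst change@1, Retube@3, Clean tubes@3, Pressure test@4, Unblind@7: s1:5  s2:5  s3:5  s4:5  s5:5  s6:5  s7:5  s8:0 — peak 5.
Total fitter-shifts = 35 over 8 shifts ⇒ peak ≥ ⌈35/8⌉ = 5, so 5 is optimal.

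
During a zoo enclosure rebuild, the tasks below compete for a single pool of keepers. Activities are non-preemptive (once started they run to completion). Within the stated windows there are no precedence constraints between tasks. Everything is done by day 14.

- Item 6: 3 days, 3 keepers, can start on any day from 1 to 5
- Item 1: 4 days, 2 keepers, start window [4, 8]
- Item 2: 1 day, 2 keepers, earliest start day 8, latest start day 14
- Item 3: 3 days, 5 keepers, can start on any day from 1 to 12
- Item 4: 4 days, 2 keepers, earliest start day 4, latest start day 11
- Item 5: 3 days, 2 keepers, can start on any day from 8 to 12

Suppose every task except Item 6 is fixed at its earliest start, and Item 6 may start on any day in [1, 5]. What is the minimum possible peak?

Item 6@1: d1:8  d2:8  d3:8  d4:4  d5:4  d6:4  d7:4  d8:4  d9:2  d10:2  d11:0  d12:0  d13:0  d14:0 → peak 8
Item 6@2: d1:5  d2:8  d3:8  d4:7  d5:4  d6:4  d7:4  d8:4  d9:2  d10:2  d11:0  d12:0  d13:0  d14:0 → peak 8
Item 6@3: d1:5  d2:5  d3:8  d4:7  d5:7  d6:4  d7:4  d8:4  d9:2  d10:2  d11:0  d12:0  d13:0  d14:0 → peak 8
Item 6@4: d1:5  d2:5  d3:5  d4:7  d5:7  d6:7  d7:4  d8:4  d9:2  d10:2  d11:0  d12:0  d13:0  d14:0 → peak 7
Item 6@5: d1:5  d2:5  d3:5  d4:4  d5:7  d6:7  d7:7  d8:4  d9:2  d10:2  d11:0  d12:0  d13:0  d14:0 → peak 7
Best is Item 6@4, peak 7.

7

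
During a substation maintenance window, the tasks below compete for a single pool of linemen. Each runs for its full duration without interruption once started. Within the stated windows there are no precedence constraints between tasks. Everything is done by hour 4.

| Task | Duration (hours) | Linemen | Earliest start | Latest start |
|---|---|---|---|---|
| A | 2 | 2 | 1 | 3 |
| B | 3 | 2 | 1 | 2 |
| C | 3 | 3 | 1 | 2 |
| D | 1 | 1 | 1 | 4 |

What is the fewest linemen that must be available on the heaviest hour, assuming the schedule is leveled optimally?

Early-start (A@1, B@1, C@1, D@1) gives peak 8: h1:8  h2:7  h3:5  h4:0.
Shift D→3.
Schedule A@1, B@1, C@1, D@3: h1:7  h2:7  h3:6  h4:0 — peak 7.

7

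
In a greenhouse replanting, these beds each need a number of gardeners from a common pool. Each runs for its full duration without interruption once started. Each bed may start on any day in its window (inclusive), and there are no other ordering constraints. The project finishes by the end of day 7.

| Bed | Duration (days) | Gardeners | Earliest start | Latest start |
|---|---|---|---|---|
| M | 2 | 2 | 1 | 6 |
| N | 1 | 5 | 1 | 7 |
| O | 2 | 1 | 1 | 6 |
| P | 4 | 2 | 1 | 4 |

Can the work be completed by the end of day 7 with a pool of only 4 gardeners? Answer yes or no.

no

The minimum achievable peak is 5; 4 < 5, so no feasible schedule stays within the cap.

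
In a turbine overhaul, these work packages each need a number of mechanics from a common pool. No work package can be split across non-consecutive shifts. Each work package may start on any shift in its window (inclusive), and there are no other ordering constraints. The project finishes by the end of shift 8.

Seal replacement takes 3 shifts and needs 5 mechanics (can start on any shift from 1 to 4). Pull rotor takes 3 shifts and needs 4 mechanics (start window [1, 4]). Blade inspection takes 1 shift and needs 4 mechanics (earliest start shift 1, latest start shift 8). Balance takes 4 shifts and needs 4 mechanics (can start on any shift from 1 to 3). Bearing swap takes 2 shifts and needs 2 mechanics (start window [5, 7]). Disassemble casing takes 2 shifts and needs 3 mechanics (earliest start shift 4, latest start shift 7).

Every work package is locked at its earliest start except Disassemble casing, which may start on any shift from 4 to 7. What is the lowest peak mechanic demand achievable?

Disassemble casing@4: s1:17  s2:13  s3:13  s4:7  s5:5  s6:2  s7:0  s8:0 → peak 17
Disassemble casing@5: s1:17  s2:13  s3:13  s4:4  s5:5  s6:5  s7:0  s8:0 → peak 17
Disassemble casing@6: s1:17  s2:13  s3:13  s4:4  s5:2  s6:5  s7:3  s8:0 → peak 17
Disassemble casing@7: s1:17  s2:13  s3:13  s4:4  s5:2  s6:2  s7:3  s8:3 → peak 17
Best is Disassemble casing@4, peak 17.

17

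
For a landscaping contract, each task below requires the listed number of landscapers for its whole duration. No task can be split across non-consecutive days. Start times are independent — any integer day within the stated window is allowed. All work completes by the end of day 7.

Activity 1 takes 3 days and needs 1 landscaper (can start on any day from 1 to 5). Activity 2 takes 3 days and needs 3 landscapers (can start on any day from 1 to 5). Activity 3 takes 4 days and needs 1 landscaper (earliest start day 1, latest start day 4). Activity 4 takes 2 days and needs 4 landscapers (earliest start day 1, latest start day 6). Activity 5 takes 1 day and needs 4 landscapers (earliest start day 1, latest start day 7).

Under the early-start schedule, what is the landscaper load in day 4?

1

At early start, day 4 has: Activity 3.
Demand: 1 = 1.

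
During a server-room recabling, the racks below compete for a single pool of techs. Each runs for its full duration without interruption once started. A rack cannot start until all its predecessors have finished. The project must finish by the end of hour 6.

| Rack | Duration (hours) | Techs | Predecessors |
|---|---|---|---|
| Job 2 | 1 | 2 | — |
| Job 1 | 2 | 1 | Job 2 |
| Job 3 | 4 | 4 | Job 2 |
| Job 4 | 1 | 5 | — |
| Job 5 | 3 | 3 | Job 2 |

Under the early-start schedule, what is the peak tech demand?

8

Early-start schedule: Job 2@1, Job 1@2, Job 3@2, Job 4@1, Job 5@2.
Load per hour: hour 1: 7, hour 2: 8, hour 3: 8, hour 4: 7, hour 5: 4, hour 6: 0.
Peak is 8.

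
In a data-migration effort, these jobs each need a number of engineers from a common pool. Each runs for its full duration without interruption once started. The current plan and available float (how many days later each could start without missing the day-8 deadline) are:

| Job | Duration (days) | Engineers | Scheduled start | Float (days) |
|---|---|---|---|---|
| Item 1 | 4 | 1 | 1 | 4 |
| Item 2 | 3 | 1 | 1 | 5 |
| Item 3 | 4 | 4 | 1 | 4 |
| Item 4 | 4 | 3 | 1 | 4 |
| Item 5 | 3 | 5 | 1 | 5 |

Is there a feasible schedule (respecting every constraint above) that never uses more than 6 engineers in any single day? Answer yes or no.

Total engineer-days = 50; over 8 days the average is 50/8 > 6, so some day must exceed 6.

no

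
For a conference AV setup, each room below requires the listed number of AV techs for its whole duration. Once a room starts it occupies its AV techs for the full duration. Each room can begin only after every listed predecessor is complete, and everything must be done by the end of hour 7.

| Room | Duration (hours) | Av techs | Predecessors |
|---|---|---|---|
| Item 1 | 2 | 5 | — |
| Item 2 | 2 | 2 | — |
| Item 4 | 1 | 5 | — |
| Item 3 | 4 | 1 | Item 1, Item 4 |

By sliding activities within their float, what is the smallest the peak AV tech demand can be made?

5

Early-start (Item 1@1, Item 2@1, Item 4@1, Item 3@3) gives peak 12: h1:12  h2:7  h3:1  h4:1  h5:1  h6:1  h7:0.
Shift Item 2→4, Item 4→3, Item 3→4.
Schedule Item 1@1, Item 2@4, Item 4@3, Item 3@4: h1:5  h2:5  h3:5  h4:3  h5:3  h6:1  h7:1 — peak 5.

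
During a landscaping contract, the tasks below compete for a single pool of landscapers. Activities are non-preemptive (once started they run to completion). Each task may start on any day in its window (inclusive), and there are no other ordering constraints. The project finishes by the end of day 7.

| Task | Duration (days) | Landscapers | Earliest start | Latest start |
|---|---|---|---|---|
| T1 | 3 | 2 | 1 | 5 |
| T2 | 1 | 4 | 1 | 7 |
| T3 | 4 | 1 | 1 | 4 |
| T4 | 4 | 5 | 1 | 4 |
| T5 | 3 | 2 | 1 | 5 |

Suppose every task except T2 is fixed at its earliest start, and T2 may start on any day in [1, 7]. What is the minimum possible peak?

10

T2@1: d1:14  d2:10  d3:10  d4:6  d5:0  d6:0  d7:0 → peak 14
T2@2: d1:10  d2:14  d3:10  d4:6  d5:0  d6:0  d7:0 → peak 14
T2@3: d1:10  d2:10  d3:14  d4:6  d5:0  d6:0  d7:0 → peak 14
T2@4: d1:10  d2:10  d3:10  d4:10  d5:0  d6:0  d7:0 → peak 10
T2@5: d1:10  d2:10  d3:10  d4:6  d5:4  d6:0  d7:0 → peak 10
T2@6: d1:10  d2:10  d3:10  d4:6  d5:0  d6:4  d7:0 → peak 10
T2@7: d1:10  d2:10  d3:10  d4:6  d5:0  d6:0  d7:4 → peak 10
Best is T2@4, peak 10.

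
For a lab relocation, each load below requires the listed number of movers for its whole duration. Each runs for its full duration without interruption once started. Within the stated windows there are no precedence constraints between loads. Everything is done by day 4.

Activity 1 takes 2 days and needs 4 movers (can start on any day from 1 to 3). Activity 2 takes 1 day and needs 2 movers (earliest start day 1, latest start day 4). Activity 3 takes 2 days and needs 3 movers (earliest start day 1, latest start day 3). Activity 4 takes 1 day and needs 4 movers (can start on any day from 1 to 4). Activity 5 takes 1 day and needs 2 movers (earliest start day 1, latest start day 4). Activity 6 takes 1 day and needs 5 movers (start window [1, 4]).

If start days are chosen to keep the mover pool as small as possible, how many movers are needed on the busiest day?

Early-start (Activity 1@1, Activity 2@1, Activity 3@1, Activity 4@1, Activity 5@1, Activity 6@1) gives peak 20: d1:20  d2:7  d3:0  d4:0.
Shift Activity 3→2, Activity 4→3, Activity 5→4, Activity 6→4.
Schedule Activity 1@1, Activity 2@1, Activity 3@2, Activity 4@3, Activity 5@4, Activity 6@4: d1:6  d2:7  d3:7  d4:7 — peak 7.
Total mover-days = 27 over 4 days ⇒ peak ≥ ⌈27/4⌉ = 7, so 7 is optimal.

7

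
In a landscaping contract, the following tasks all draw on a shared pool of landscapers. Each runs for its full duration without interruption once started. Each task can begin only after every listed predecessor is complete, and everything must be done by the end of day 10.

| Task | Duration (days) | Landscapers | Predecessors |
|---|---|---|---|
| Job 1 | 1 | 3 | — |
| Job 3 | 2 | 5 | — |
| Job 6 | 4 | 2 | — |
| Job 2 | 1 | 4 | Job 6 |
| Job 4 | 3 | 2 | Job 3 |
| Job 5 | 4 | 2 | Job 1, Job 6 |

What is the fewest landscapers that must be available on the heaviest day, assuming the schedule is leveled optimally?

6

Early-start (Job 1@1, Job 3@1, Job 6@1, Job 2@5, Job 4@3, Job 5@5) gives peak 10: d1:10  d2:7  d3:4  d4:4  d5:8  d6:2  d7:2  d8:2  d9:0  d10:0.
Shift Job 3→5, Job 2→7, Job 4→8, Job 5→7.
Schedule Job 1@1, Job 3@5, Job 6@1, Job 2@7, Job 4@8, Job 5@7: d1:5  d2:2  d3:2  d4:2  d5:5  d6:5  d7:6  d8:4  d9:4  d10:4 — peak 6.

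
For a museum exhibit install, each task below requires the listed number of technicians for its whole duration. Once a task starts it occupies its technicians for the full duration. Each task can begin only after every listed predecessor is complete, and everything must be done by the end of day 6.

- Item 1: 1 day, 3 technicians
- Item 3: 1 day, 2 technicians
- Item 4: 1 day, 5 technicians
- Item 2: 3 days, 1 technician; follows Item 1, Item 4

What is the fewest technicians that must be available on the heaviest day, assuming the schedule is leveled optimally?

Early-start (Item 1@1, Item 3@1, Item 4@1, Item 2@2) gives peak 10: d1:10  d2:1  d3:1  d4:1  d5:0  d6:0.
Shift Item 4→2, Item 2→3.
Schedule Item 1@1, Item 3@1, Item 4@2, Item 2@3: d1:5  d2:5  d3:1  d4:1  d5:1  d6:0 — peak 5.

5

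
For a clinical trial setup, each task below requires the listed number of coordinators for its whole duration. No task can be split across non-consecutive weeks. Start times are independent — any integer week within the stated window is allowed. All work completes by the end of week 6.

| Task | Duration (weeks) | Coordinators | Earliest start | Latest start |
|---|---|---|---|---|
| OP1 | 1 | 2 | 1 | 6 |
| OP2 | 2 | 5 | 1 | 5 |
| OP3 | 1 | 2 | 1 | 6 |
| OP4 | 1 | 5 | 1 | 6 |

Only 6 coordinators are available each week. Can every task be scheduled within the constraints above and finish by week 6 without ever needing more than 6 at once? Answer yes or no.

yes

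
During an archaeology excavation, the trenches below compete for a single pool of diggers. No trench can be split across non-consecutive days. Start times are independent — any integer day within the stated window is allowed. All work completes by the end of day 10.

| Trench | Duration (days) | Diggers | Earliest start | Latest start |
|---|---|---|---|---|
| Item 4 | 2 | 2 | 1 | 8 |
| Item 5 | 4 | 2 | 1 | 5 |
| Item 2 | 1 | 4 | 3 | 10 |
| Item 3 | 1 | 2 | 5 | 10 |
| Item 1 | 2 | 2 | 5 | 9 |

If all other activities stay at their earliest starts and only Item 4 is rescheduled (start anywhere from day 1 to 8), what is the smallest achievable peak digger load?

6

Item 4@1: d1:4  d2:4  d3:6  d4:2  d5:4  d6:2  d7:0  d8:0  d9:0  d10:0 → peak 6
Item 4@2: d1:2  d2:4  d3:8  d4:2  d5:4  d6:2  d7:0  d8:0  d9:0  d10:0 → peak 8
Item 4@3: d1:2  d2:2  d3:8  d4:4  d5:4  d6:2  d7:0  d8:0  d9:0  d10:0 → peak 8
Item 4@4: d1:2  d2:2  d3:6  d4:4  d5:6  d6:2  d7:0  d8:0  d9:0  d10:0 → peak 6
Item 4@5: d1:2  d2:2  d3:6  d4:2  d5:6  d6:4  d7:0  d8:0  d9:0  d10:0 → peak 6
Item 4@6: d1:2  d2:2  d3:6  d4:2  d5:4  d6:4  d7:2  d8:0  d9:0  d10:0 → peak 6
Item 4@7: d1:2  d2:2  d3:6  d4:2  d5:4  d6:2  d7:2  d8:2  d9:0  d10:0 → peak 6
Item 4@8: d1:2  d2:2  d3:6  d4:2  d5:4  d6:2  d7:0  d8:2  d9:2  d10:0 → peak 6
Best is Item 4@1, peak 6.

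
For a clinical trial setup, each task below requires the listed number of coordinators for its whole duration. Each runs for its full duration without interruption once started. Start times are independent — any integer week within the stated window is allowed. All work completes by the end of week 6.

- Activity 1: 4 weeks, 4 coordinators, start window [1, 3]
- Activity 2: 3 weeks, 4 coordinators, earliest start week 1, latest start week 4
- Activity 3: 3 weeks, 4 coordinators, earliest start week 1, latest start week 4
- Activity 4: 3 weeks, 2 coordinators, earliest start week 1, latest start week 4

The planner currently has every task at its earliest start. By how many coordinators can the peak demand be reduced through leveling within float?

4

Early-start peak: w1:14  w2:14  w3:14  w4:4  w5:0  w6:0 ⇒ 14.
Leveled (Activity 1@1, Activity 2@1, Activity 3@4, Activity 4@1): w1:10  w2:10  w3:10  w4:8  w5:4  w6:4 ⇒ 10.
Reduction 14 − 10 = 4.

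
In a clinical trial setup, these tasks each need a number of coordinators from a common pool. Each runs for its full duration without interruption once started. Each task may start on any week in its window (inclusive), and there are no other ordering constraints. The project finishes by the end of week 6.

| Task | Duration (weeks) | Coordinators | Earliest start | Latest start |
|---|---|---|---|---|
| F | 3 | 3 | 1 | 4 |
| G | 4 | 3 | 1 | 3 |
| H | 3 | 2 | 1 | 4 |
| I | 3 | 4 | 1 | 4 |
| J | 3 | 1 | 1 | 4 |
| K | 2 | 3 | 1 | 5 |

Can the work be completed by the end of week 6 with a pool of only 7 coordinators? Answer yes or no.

Total coordinator-weeks = 48; over 6 weeks the average is 48/6 > 7, so some week must exceed 7.

no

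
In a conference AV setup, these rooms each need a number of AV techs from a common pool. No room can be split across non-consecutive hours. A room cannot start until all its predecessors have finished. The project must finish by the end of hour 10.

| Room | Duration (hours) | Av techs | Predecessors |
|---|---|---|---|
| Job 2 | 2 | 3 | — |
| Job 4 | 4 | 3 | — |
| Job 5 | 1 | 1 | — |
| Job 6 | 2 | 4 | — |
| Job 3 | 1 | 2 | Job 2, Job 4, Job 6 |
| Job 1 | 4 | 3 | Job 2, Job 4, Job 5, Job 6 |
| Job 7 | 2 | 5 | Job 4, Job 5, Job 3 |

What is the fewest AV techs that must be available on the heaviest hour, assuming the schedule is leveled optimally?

Early-start (Job 2@1, Job 4@1, Job 5@1, Job 6@1, Job 3@5, Job 1@5, Job 7@6) gives peak 11: h1:11  h2:10  h3:3  h4:3  h5:5  h6:8  h7:8  h8:3  h9:0  h10:0.
Shift Job 6→3, Job 7→9.
Schedule Job 2@1, Job 4@1, Job 5@1, Job 6@3, Job 3@5, Job 1@5, Job 7@9: h1:7  h2:6  h3:7  h4:7  h5:5  h6:3  h7:3  h8:3  h9:5  h10:5 — peak 7.

7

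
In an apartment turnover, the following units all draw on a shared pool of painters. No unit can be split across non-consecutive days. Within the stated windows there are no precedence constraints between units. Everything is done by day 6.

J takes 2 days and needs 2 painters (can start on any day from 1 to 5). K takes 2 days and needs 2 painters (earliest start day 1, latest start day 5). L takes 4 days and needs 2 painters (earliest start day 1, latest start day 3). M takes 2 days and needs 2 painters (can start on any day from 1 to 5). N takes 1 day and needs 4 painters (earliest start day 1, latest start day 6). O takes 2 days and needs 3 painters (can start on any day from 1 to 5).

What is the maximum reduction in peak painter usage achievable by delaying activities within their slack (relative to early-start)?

Early-start peak: d1:15  d2:11  d3:2  d4:2  d5:0  d6:0 ⇒ 15.
Leveled (J@1, K@1, L@1, M@4, N@3, O@5): d1:6  d2:6  d3:6  d4:4  d5:5  d6:3 ⇒ 6.
Reduction 15 − 6 = 9.

9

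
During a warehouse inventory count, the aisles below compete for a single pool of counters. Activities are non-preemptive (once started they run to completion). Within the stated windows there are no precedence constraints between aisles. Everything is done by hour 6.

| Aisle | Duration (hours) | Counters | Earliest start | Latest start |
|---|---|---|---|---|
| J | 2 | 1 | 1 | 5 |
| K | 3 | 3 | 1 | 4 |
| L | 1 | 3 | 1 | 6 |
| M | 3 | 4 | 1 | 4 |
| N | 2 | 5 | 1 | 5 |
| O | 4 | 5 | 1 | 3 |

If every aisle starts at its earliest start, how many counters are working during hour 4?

5

At early start, hour 4 has: O.
Demand: 5 = 5.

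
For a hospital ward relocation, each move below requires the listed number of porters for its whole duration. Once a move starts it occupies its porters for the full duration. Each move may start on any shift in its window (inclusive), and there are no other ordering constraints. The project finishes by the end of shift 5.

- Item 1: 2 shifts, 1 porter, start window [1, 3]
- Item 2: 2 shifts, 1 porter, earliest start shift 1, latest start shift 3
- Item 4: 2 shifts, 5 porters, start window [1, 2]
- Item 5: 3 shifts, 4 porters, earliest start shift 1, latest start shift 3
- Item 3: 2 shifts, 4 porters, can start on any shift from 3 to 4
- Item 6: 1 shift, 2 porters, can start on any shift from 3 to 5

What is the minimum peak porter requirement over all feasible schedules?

8

Early-start (Item 1@1, Item 2@1, Item 4@1, Item 5@1, Item 3@3, Item 6@3) gives peak 11: s1:11  s2:11  s3:10  s4:4  s5:0.
Shift Item 5→3, Item 6→5.
Schedule Item 1@1, Item 2@1, Item 4@1, Item 5@3, Item 3@3, Item 6@5: s1:7  s2:7  s3:8  s4:8  s5:6 — peak 8.
Total porter-shifts = 36 over 5 shifts ⇒ peak ≥ ⌈36/5⌉ = 8, so 8 is optimal.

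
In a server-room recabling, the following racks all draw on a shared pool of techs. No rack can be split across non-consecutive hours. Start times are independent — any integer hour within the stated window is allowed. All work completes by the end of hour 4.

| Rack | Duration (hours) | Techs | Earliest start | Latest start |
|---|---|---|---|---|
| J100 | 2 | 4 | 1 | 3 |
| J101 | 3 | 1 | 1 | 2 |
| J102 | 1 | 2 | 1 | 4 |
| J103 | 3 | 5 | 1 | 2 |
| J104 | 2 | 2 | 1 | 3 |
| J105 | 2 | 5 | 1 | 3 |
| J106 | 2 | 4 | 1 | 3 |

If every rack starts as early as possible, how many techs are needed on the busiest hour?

23

Early-start schedule: J100@1, J101@1, J102@1, J103@1, J104@1, J105@1, J106@1.
Load per hour: hour 1: 23, hour 2: 21, hour 3: 6, hour 4: 0.
Peak is 23.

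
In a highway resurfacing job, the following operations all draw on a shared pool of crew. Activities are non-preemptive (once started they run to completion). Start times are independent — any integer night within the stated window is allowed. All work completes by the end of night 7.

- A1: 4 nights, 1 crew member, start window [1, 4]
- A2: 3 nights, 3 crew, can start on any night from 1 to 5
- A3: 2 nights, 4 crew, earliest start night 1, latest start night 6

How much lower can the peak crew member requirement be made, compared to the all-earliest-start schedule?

4

Early-start peak: n1:8  n2:8  n3:4  n4:1  n5:0  n6:0  n7:0 ⇒ 8.
Leveled (A1@1, A2@1, A3@5): n1:4  n2:4  n3:4  n4:1  n5:4  n6:4  n7:0 ⇒ 4.
Reduction 8 − 4 = 4.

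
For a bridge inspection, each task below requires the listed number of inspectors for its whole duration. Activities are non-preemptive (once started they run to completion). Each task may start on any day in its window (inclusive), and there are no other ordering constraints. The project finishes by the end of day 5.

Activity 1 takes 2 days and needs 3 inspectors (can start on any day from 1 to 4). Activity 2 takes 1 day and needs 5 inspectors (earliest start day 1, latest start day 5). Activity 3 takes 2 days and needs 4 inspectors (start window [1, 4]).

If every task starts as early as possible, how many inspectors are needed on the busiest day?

12

Early-start schedule: Activity 1@1, Activity 2@1, Activity 3@1.
Load per day: day 1: 12, day 2: 7, day 3: 0, day 4: 0, day 5: 0.
Peak is 12.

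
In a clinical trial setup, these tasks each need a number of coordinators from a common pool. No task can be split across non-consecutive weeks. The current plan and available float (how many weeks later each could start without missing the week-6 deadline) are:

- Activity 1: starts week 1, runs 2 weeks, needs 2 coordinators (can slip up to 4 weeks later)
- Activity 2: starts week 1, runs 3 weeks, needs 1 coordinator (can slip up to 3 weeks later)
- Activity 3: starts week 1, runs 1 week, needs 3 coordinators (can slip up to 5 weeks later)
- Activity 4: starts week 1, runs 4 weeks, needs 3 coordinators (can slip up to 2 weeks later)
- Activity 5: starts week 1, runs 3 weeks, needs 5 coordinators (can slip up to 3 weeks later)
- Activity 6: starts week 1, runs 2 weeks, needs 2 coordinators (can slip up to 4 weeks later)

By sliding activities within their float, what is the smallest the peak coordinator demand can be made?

8

Early-start (Activity 1@1, Activity 2@1, Activity 3@1, Activity 4@1, Activity 5@1, Activity 6@1) gives peak 16: w1:16  w2:13  w3:9  w4:3  w5:0  w6:0.
Shift Activity 4→2, Activity 5→4.
Schedule Activity 1@1, Activity 2@1, Activity 3@1, Activity 4@2, Activity 5@4, Activity 6@1: w1:8  w2:8  w3:4  w4:8  w5:8  w6:5 — peak 8.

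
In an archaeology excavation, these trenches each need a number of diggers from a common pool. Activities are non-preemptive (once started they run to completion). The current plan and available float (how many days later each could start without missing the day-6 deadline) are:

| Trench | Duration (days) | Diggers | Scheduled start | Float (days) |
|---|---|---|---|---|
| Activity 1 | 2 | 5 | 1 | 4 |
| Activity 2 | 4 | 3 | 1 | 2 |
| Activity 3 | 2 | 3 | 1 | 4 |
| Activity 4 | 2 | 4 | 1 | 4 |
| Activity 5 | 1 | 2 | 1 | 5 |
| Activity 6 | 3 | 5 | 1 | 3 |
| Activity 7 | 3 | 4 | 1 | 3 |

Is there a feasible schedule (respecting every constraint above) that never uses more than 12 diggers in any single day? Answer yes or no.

Schedule Activity 1@1, Activity 2@1, Activity 3@3, Activity 4@5, Activity 5@3, Activity 6@4, Activity 7@1: d1:12  d2:12  d3:12  d4:11  d5:9  d6:9 — peak 12 ≤ 12.

yes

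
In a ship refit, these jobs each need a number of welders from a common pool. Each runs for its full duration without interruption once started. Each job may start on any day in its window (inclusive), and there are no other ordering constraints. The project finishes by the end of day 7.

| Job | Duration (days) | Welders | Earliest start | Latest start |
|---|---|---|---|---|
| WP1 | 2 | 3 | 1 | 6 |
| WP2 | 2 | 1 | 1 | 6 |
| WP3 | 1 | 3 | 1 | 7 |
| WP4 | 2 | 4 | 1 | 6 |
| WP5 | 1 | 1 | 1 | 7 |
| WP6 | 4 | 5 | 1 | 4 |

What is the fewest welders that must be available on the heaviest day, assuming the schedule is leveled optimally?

Early-start (WP1@1, WP2@1, WP3@1, WP4@1, WP5@1, WP6@1) gives peak 17: d1:17  d2:13  d3:5  d4:5  d5:0  d6:0  d7:0.
Shift WP2→3, WP4→2, WP6→4.
Schedule WP1@1, WP2@3, WP3@1, WP4@2, WP5@1, WP6@4: d1:7  d2:7  d3:5  d4:6  d5:5  d6:5  d7:5 — peak 7.

7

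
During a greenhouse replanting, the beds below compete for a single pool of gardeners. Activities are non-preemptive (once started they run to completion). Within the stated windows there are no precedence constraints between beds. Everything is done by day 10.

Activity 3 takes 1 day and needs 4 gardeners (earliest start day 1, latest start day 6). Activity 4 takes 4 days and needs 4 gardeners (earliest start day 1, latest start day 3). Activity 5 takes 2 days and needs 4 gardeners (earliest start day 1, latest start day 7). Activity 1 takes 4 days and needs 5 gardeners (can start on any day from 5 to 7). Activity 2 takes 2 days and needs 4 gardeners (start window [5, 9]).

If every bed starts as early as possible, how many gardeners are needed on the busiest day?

12

Early-start schedule: Activity 3@1, Activity 4@1, Activity 5@1, Activity 1@5, Activity 2@5.
Load per day: day 1: 12, day 2: 8, day 3: 4, day 4: 4, day 5: 9, day 6: 9, day 7: 5, day 8: 5, day 9: 0, day 10: 0.
Peak is 12.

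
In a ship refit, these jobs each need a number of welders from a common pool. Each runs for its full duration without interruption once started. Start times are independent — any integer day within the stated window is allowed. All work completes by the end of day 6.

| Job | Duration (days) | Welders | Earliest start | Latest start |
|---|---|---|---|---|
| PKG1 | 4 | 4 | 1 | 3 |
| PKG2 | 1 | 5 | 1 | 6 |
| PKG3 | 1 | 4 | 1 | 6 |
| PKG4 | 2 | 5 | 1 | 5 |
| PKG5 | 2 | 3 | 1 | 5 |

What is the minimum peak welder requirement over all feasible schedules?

9

Early-start (PKG1@1, PKG2@1, PKG3@1, PKG4@1, PKG5@1) gives peak 21: d1:21  d2:12  d3:4  d4:4  d5:0  d6:0.
Shift PKG3→2, PKG4→3, PKG5→5.
Schedule PKG1@1, PKG2@1, PKG3@2, PKG4@3, PKG5@5: d1:9  d2:8  d3:9  d4:9  d5:3  d6:3 — peak 9.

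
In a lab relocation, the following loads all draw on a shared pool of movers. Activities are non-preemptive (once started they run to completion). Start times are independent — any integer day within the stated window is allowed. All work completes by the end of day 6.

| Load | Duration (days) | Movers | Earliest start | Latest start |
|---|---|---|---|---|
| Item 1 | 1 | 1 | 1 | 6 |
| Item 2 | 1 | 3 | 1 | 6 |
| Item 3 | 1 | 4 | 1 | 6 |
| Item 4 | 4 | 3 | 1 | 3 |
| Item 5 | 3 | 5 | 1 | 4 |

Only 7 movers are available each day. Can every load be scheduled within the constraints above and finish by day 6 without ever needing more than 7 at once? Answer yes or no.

no

The minimum achievable peak is 8; 7 < 8, so no feasible schedule stays within the cap.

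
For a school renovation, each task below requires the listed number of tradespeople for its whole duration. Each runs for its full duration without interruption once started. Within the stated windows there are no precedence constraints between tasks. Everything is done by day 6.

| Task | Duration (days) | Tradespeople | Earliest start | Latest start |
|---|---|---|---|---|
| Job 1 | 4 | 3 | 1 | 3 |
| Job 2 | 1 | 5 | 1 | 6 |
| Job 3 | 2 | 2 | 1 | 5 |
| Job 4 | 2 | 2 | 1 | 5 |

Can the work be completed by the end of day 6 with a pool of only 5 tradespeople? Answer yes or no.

yes

Schedule Job 1@1, Job 2@5, Job 3@1, Job 4@3: d1:5  d2:5  d3:5  d4:5  d5:5  d6:0 — peak 5 ≤ 5.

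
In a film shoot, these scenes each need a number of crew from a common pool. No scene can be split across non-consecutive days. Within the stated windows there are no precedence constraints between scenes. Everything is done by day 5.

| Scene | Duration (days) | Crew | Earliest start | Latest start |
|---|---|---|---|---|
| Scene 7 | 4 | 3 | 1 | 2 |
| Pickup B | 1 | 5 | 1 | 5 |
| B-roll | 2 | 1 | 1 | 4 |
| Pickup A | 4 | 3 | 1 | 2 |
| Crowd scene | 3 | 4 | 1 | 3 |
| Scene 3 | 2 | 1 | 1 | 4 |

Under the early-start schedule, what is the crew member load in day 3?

10

At early start, day 3 has: Scene 7, Pickup A, Crowd scene.
Demand: 3 + 3 + 4 = 10.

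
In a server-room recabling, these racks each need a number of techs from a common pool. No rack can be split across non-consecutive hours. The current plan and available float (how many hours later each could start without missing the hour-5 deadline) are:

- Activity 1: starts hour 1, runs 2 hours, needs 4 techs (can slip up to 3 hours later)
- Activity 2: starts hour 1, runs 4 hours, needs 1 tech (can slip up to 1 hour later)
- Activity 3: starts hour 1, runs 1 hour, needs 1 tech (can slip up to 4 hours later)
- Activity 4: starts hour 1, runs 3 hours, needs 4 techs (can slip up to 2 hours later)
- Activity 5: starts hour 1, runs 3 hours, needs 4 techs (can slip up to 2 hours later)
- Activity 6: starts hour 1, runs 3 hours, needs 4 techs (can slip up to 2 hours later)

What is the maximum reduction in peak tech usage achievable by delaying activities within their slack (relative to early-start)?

Early-start peak: h1:18  h2:17  h3:13  h4:1  h5:0 ⇒ 18.
Leveled (Activity 1@1, Activity 2@1, Activity 3@1, Activity 4@1, Activity 5@2, Activity 6@3): h1:10  h2:13  h3:13  h4:9  h5:4 ⇒ 13.
Reduction 18 − 13 = 5.

5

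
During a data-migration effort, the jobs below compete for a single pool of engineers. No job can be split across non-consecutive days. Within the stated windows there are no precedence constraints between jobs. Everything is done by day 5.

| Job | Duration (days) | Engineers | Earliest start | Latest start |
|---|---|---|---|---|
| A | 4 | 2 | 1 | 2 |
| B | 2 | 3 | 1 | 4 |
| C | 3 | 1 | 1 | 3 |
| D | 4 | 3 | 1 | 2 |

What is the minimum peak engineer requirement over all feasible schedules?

Early-start (A@1, B@1, C@1, D@1) gives peak 9: d1:9  d2:9  d3:6  d4:5  d5:0.
Shift C→3.
Schedule A@1, B@1, C@3, D@1: d1:8  d2:8  d3:6  d4:6  d5:1 — peak 8.

8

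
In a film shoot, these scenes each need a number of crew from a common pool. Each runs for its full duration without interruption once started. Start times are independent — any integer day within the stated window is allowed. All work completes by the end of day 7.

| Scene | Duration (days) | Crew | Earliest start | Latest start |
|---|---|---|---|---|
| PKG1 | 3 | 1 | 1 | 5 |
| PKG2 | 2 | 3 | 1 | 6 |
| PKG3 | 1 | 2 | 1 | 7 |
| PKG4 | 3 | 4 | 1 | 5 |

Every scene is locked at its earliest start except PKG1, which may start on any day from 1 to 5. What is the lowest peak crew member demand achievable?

9

PKG1@1: d1:10  d2:8  d3:5  d4:0  d5:0  d6:0  d7:0 → peak 10
PKG1@2: d1:9  d2:8  d3:5  d4:1  d5:0  d6:0  d7:0 → peak 9
PKG1@3: d1:9  d2:7  d3:5  d4:1  d5:1  d6:0  d7:0 → peak 9
PKG1@4: d1:9  d2:7  d3:4  d4:1  d5:1  d6:1  d7:0 → peak 9
PKG1@5: d1:9  d2:7  d3:4  d4:0  d5:1  d6:1  d7:1 → peak 9
Best is PKG1@2, peak 9.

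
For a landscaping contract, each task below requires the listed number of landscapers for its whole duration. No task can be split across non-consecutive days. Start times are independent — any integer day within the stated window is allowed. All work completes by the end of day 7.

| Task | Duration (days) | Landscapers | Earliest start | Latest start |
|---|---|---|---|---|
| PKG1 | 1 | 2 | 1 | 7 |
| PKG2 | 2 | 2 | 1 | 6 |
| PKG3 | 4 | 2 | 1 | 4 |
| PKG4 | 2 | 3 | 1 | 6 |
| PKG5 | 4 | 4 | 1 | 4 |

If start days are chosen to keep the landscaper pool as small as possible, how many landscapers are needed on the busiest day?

Early-start (PKG1@1, PKG2@1, PKG3@1, PKG4@1, PKG5@1) gives peak 13: d1:13  d2:11  d3:6  d4:6  d5:0  d6:0  d7:0.
Shift PKG3→3, PKG4→2, PKG5→4.
Schedule PKG1@1, PKG2@1, PKG3@3, PKG4@2, PKG5@4: d1:4  d2:5  d3:5  d4:6  d5:6  d6:6  d7:4 — peak 6.
Total landscaper-days = 36 over 7 days ⇒ peak ≥ ⌈36/7⌉ = 6, so 6 is optimal.

6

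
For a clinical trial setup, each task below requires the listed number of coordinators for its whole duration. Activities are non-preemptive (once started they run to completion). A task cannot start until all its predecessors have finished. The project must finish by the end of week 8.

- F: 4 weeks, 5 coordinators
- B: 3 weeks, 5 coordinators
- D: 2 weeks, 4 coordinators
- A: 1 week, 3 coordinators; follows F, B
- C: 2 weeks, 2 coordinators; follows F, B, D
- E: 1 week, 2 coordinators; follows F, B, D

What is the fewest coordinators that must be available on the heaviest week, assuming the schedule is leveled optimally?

Early-start (F@1, B@1, D@1, A@5, C@5, E@5) gives peak 14: w1:14  w2:14  w3:10  w4:5  w5:7  w6:2  w7:0  w8:0.
Shift D→4, C→6, E→6.
Schedule F@1, B@1, D@4, A@5, C@6, E@6: w1:10  w2:10  w3:10  w4:9  w5:7  w6:4  w7:2  w8:0 — peak 10.

10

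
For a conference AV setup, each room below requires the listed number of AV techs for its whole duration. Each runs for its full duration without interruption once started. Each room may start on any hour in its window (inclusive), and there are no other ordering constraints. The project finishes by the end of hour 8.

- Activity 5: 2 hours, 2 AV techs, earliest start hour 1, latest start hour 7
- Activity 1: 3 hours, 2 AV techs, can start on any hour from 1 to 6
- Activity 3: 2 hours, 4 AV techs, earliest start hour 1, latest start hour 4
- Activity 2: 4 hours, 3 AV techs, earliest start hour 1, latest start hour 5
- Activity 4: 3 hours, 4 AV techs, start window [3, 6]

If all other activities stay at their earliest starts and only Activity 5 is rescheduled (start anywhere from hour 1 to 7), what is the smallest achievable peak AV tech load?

9

Activity 5@1: h1:11  h2:11  h3:9  h4:7  h5:4  h6:0  h7:0  h8:0 → peak 11
Activity 5@2: h1:9  h2:11  h3:11  h4:7  h5:4  h6:0  h7:0  h8:0 → peak 11
Activity 5@3: h1:9  h2:9  h3:11  h4:9  h5:4  h6:0  h7:0  h8:0 → peak 11
Activity 5@4: h1:9  h2:9  h3:9  h4:9  h5:6  h6:0  h7:0  h8:0 → peak 9
Activity 5@5: h1:9  h2:9  h3:9  h4:7  h5:6  h6:2  h7:0  h8:0 → peak 9
Activity 5@6: h1:9  h2:9  h3:9  h4:7  h5:4  h6:2  h7:2  h8:0 → peak 9
Activity 5@7: h1:9  h2:9  h3:9  h4:7  h5:4  h6:0  h7:2  h8:2 → peak 9
Best is Activity 5@4, peak 9.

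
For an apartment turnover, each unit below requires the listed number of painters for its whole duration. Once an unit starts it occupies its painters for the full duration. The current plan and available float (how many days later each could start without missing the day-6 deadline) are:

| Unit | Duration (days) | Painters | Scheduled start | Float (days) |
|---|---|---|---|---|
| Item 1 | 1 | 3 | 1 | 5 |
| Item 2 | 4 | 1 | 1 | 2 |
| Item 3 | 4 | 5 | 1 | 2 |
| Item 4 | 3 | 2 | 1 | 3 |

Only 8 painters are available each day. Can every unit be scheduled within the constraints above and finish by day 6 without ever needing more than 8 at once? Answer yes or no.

yes

Schedule Item 1@1, Item 2@1, Item 3@2, Item 4@1: d1:6  d2:8  d3:8  d4:6  d5:5  d6:0 — peak 8 ≤ 8.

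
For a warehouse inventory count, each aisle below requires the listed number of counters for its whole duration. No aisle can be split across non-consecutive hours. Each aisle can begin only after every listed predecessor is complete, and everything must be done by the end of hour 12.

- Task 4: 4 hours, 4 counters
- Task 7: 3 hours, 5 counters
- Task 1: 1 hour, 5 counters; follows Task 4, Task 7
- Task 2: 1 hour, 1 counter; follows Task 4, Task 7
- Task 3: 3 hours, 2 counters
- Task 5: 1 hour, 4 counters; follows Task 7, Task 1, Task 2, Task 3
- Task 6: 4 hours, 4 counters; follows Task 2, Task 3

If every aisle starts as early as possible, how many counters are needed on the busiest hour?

Early-start schedule: Task 4@1, Task 7@1, Task 1@5, Task 2@5, Task 3@1, Task 5@6, Task 6@6.
Load per hour: hour 1: 11, hour 2: 11, hour 3: 11, hour 4: 4, hour 5: 6, hour 6: 8, hour 7: 4, hour 8: 4, hour 9: 4, hour 10: 0, hour 11: 0, hour 12: 0.
Peak is 11.

11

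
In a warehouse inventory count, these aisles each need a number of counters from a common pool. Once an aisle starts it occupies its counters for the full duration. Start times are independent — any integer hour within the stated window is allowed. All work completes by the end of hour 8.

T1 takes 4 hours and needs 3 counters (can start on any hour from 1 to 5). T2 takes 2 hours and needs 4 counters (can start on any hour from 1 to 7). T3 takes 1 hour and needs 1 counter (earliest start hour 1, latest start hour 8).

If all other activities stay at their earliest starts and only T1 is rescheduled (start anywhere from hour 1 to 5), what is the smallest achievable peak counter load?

T1@1: h1:8  h2:7  h3:3  h4:3  h5:0  h6:0  h7:0  h8:0 → peak 8
T1@2: h1:5  h2:7  h3:3  h4:3  h5:3  h6:0  h7:0  h8:0 → peak 7
T1@3: h1:5  h2:4  h3:3  h4:3  h5:3  h6:3  h7:0  h8:0 → peak 5
T1@4: h1:5  h2:4  h3:0  h4:3  h5:3  h6:3  h7:3  h8:0 → peak 5
T1@5: h1:5  h2:4  h3:0  h4:0  h5:3  h6:3  h7:3  h8:3 → peak 5
Best is T1@3, peak 5.

5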